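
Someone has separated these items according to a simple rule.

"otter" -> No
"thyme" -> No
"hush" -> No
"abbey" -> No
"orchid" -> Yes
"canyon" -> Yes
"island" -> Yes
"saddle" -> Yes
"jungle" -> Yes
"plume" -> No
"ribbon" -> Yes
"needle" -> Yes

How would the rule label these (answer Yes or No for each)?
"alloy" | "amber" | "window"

No, No, Yes

The simplest hypothesis consistent with all the labels is: length 6.
"alloy": length 5 — does not pass, so No.
"amber": length 5 — does not pass, so No.
"window": length 6 — passes, so Yes.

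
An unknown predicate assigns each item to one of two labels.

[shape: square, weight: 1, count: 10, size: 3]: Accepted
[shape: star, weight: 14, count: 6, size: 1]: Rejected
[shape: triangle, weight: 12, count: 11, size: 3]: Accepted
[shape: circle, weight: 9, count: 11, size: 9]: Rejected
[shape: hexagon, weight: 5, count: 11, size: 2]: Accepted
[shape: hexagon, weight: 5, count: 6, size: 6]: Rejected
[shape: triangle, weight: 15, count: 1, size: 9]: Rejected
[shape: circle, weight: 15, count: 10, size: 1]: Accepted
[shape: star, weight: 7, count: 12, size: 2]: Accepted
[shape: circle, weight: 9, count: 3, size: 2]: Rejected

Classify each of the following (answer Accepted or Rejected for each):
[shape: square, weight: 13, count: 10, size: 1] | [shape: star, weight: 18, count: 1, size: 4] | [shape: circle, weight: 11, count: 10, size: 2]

'Accepted' ⟺ size ≤ 3 AND count ≥ 10.
[shape: square, weight: 13, count: 10, size: 1] → size = 1, count = 10 → Accepted. [shape: star, weight: 18, count: 1, size: 4] → size = 4, count = 1 → Rejected. [shape: circle, weight: 11, count: 10, size: 2] → size = 2, count = 10 → Accepted.

Accepted, Rejected, Accepted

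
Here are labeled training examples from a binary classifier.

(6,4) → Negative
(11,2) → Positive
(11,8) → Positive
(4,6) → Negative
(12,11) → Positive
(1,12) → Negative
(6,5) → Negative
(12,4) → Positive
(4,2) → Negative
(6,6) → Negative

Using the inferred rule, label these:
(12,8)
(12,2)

The common property of the 'Positive' items is: first ≥ 8. No 'Negative' item has it.
(12,8) → first 12 → Positive.
(12,2) → first 12 → Positive.

Positive, Positive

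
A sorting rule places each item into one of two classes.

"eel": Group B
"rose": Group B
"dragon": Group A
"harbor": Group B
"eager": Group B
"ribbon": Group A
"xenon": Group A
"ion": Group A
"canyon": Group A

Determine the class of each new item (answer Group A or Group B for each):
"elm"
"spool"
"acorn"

The pattern is that an item is 'Group A' exactly when: contains 'n'.
Group B: "elm", since no 'n'. Group B: "spool", since no 'n'. Group A: "acorn", since has 'n'.

Group B, Group B, Group A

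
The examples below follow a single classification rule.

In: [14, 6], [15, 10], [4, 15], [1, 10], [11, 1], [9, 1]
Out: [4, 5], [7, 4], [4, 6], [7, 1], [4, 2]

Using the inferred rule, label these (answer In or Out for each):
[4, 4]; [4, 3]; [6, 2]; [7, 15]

One predicate separates the groups cleanly: max ≥ 9.
[4, 4] → max 4 → Out. [4, 3] → max 4 → Out. [6, 2] → max 6 → Out. [7, 15] → max 15 → In.

Out, Out, Out, In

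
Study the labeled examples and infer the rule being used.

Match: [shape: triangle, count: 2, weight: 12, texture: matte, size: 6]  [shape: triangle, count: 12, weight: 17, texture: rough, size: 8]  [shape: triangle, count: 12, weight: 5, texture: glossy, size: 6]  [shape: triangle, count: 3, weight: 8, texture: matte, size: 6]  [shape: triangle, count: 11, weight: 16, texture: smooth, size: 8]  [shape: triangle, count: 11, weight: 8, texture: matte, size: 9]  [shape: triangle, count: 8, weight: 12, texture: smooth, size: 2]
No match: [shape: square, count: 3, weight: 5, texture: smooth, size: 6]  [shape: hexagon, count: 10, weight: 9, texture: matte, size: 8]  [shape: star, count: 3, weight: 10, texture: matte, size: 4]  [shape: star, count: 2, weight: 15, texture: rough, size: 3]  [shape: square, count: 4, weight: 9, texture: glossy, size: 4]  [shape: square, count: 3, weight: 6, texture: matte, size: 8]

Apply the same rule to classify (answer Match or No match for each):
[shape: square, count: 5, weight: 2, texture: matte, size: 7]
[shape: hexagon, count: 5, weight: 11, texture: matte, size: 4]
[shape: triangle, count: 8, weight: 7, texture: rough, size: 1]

The distinguishing property — shape is triangle — holds for all the 'Match' cases and none of the 'No match' cases.

No match, No match, Match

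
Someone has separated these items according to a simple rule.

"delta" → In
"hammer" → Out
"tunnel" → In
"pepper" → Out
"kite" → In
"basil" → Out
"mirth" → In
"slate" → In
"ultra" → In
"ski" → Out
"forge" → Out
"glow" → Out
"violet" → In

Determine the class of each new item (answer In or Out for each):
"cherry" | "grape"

Looking at the examples, the only property every 'In' case has and every 'Out' case lacks is: contains 't'.

Out, Out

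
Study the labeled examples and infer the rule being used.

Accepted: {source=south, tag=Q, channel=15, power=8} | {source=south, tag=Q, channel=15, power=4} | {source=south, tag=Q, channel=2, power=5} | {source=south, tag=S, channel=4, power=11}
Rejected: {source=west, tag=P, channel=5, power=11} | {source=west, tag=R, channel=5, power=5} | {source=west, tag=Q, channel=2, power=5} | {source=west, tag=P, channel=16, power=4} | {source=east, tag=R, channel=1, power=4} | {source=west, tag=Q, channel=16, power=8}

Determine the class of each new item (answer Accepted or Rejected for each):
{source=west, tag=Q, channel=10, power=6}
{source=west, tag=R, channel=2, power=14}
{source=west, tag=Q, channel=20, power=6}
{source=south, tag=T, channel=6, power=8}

Looking at the examples, the only property every 'Accepted' case has and every 'Rejected' case lacks is: source is south.
Rejected: {source=west, tag=Q, channel=10, power=6}, since source is west.
Rejected: {source=west, tag=R, channel=2, power=14}, since source is west.
Rejected: {source=west, tag=Q, channel=20, power=6}, since source is west.
Accepted: {source=south, tag=T, channel=6, power=8}, since source is south.

Rejected, Rejected, Rejected, Accepted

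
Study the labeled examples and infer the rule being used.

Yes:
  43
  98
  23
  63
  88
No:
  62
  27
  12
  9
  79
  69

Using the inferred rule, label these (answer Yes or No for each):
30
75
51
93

No, No, No, Yes

The distinguishing property — ≡ 3 (mod 5) — holds for all the 'Yes' cases and none of the 'No' cases.
30: 30 mod 5 = 0 — fails the rule, so No.
75: 75 mod 5 = 0 — fails the rule, so No.
51: 51 mod 5 = 1 — fails the rule, so No.
93: 93 mod 5 = 3 — meets the rule, so Yes.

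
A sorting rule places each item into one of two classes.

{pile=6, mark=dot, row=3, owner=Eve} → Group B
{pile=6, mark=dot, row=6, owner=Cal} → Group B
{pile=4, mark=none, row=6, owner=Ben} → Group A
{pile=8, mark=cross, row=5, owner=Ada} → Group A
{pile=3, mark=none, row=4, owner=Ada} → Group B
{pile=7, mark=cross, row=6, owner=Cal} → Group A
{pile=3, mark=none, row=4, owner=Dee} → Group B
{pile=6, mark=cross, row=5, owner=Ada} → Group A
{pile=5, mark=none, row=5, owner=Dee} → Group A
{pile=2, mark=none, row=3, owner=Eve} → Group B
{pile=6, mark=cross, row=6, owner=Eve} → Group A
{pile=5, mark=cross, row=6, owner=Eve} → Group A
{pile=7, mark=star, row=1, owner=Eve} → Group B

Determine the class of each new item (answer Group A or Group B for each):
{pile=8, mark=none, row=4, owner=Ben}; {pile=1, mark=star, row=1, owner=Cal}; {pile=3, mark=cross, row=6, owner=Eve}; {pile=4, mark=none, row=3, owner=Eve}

'Group A' ⟺ mark is not dot AND row ≥ 5.

Group B, Group B, Group A, Group B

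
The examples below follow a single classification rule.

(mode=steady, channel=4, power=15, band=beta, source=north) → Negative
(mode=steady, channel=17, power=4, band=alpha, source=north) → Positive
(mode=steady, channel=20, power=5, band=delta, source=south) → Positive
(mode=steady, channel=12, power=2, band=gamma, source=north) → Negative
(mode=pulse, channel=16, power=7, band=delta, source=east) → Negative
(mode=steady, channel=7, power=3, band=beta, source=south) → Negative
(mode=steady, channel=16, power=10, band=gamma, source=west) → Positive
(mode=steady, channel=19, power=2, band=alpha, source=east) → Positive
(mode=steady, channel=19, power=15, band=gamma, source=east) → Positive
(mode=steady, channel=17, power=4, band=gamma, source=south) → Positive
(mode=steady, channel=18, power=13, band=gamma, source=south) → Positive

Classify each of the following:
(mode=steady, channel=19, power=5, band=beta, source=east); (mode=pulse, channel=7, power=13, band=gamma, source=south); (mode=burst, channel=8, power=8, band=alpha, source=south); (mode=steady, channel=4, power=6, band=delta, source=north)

Positive, Negative, Negative, Negative

'Positive' ⟺ mode is steady AND channel ≥ 16.
(mode=steady, channel=19, power=5, band=beta, source=east): Positive (mode is steady, channel = 19).
(mode=pulse, channel=7, power=13, band=gamma, source=south): Negative (mode is pulse, channel = 7).
(mode=burst, channel=8, power=8, band=alpha, source=south): Negative (mode is burst, channel = 8).
(mode=steady, channel=4, power=6, band=delta, source=north): Negative (mode is steady, channel = 4).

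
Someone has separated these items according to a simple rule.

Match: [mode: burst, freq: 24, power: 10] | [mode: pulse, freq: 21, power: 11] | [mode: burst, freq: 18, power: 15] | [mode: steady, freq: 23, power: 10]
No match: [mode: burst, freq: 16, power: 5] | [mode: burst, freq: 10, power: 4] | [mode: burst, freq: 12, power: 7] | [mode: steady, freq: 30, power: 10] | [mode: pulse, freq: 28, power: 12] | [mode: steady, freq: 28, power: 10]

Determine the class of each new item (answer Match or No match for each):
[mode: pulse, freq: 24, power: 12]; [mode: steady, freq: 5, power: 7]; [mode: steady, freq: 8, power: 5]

Every 'Match' example satisfies: freq ≥ 18 AND freq ≤ 24. None of the 'No match' examples do.
Match: [mode: pulse, freq: 24, power: 12], since freq = 24.
No match: [mode: steady, freq: 5, power: 7], since freq = 5.
No match: [mode: steady, freq: 8, power: 5], since freq = 8.

Match, No match, No match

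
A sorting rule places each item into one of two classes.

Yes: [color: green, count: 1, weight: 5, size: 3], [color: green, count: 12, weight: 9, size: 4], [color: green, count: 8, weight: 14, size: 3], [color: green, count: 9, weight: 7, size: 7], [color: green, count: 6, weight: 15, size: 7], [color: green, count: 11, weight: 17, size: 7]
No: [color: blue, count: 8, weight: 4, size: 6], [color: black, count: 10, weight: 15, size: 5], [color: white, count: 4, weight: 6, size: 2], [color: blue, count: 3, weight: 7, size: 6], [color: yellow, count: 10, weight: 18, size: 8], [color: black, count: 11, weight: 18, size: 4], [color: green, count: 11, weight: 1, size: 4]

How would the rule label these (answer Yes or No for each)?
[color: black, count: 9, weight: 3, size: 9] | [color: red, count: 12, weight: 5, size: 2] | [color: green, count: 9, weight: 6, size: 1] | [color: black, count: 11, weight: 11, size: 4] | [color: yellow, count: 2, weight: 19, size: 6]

No, No, Yes, No, No

The common property of the 'Yes' items is: color is green AND weight ≥ 4. No 'No' item has it.
No: [color: black, count: 9, weight: 3, size: 9], since color is black, weight = 3. No: [color: red, count: 12, weight: 5, size: 2], since color is red, weight = 5. Yes: [color: green, count: 9, weight: 6, size: 1], since color is green, weight = 6. No: [color: black, count: 11, weight: 11, size: 4], since color is black, weight = 11. No: [color: yellow, count: 2, weight: 19, size: 6], since color is yellow, weight = 19.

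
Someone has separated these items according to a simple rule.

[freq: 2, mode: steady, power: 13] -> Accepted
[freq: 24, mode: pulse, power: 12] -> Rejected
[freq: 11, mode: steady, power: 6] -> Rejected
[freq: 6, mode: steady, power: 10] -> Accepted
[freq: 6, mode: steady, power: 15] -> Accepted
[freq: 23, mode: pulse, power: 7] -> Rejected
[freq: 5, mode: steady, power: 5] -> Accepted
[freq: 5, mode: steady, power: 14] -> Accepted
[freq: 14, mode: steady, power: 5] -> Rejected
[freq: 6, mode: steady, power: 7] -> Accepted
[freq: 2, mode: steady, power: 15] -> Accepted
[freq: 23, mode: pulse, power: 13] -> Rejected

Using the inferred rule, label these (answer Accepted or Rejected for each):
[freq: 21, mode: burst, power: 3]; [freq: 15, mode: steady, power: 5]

Rejected, Rejected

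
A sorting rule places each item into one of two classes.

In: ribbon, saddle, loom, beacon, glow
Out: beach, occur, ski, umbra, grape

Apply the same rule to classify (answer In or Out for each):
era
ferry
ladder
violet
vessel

Out, Out, In, In, In

The common property of the 'In' items is: even length. No 'Out' item has it.
era → length 3 → Out.
ferry → length 5 → Out.
ladder → length 6 → In.
violet → length 6 → In.
vessel → length 6 → In.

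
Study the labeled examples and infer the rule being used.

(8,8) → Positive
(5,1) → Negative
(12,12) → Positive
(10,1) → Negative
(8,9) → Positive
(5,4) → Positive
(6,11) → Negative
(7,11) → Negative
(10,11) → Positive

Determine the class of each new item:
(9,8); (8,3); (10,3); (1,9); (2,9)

One predicate separates the groups cleanly: |first − second| ≤ 1.
(9,8) → |9−8| = 1 → Positive.
(8,3) → |8−3| = 5 → Negative.
(10,3) → |10−3| = 7 → Negative.
(1,9) → |1−9| = 8 → Negative.
(2,9) → |2−9| = 7 → Negative.

Positive, Negative, Negative, Negative, Negative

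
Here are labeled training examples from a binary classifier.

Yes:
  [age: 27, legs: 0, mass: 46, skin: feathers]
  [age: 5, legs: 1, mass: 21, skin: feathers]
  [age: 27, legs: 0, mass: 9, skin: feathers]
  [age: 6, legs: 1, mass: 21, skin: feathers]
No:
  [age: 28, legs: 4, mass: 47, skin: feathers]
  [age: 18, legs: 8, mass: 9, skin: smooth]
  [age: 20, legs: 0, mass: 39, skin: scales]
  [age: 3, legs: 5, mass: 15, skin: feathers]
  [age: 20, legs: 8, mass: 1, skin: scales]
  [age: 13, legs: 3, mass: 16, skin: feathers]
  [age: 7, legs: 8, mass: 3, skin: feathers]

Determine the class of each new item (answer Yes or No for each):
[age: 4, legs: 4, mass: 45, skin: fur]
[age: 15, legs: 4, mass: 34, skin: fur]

The classifier is using: skin is feathers AND legs ≤ 1.
[age: 4, legs: 4, mass: 45, skin: fur]: skin is fur, legs = 4, does not fit → No.
[age: 15, legs: 4, mass: 34, skin: fur]: skin is fur, legs = 4, does not fit → No.

No, No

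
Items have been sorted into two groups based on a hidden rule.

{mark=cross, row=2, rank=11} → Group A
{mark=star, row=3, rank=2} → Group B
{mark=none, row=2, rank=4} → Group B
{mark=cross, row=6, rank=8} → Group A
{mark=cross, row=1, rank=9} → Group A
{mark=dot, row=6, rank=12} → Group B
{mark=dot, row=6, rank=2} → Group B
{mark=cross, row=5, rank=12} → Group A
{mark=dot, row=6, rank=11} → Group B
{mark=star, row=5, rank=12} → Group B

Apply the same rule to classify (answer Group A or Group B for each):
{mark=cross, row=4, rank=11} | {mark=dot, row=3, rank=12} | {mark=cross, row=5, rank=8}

Rule: mark is cross. This holds for each 'Group A' example and fails for each 'Group B' one.
{mark=cross, row=4, rank=11}: Group A (mark is cross). {mark=dot, row=3, rank=12}: Group B (mark is dot). {mark=cross, row=5, rank=8}: Group A (mark is cross).

Group A, Group B, Group A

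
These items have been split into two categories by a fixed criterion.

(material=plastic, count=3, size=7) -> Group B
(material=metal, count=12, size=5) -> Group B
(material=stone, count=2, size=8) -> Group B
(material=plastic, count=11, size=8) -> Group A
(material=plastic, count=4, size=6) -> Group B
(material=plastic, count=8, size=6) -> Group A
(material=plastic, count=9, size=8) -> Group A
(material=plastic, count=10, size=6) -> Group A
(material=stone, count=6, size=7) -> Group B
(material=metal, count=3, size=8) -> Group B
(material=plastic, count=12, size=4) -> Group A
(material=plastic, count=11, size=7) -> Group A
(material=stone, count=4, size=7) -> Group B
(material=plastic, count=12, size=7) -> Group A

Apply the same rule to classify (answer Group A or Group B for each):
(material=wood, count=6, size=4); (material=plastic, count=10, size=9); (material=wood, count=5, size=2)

Every 'Group A' example satisfies: material is plastic AND count ≥ 6. None of the 'Group B' examples do.
(material=wood, count=6, size=4) — material is wood, count = 6, hence Group B.
(material=plastic, count=10, size=9) — material is plastic, count = 10, hence Group A.
(material=wood, count=5, size=2) — material is wood, count = 5, hence Group B.

Group B, Group A, Group B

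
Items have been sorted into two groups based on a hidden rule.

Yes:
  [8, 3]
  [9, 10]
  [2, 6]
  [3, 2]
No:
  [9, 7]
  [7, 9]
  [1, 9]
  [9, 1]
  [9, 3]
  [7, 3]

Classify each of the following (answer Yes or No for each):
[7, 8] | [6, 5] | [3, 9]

The common property of the 'Yes' items is: product is even. No 'No' item has it.
[7, 8] → 7·8 = 56 → Yes. [6, 5] → 6·5 = 30 → Yes. [3, 9] → 3·9 = 27 → No.

Yes, Yes, No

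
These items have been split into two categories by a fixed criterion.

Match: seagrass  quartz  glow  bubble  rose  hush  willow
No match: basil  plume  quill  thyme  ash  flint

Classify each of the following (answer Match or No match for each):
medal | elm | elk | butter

No match, No match, No match, Match

The classifier is using: even length.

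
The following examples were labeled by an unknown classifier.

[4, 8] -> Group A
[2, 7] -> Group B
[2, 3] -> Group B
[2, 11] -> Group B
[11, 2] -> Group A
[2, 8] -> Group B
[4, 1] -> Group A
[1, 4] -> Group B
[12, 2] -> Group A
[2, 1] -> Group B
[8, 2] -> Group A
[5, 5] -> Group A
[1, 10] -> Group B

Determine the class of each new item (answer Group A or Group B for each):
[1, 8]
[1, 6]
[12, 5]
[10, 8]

Group B, Group B, Group A, Group A

The distinguishing property — first ≥ 3 — holds for all the 'Group A' cases and none of the 'Group B' cases.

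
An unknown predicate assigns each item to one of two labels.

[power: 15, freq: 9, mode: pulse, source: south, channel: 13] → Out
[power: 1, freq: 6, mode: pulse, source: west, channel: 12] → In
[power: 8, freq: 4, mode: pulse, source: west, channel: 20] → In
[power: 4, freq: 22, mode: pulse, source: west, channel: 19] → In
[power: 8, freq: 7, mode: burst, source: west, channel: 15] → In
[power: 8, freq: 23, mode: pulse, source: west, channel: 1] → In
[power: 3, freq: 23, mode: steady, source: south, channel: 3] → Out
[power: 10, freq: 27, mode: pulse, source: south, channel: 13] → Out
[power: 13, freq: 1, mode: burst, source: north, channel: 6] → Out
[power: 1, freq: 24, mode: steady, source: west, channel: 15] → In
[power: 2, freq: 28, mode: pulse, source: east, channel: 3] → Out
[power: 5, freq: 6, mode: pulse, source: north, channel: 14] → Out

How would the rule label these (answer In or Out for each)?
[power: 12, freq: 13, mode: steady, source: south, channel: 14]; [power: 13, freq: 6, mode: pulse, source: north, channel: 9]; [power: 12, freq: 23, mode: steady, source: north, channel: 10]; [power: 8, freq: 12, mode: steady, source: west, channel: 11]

The pattern is that an item is 'In' exactly when: source is west.
[power: 12, freq: 13, mode: steady, source: south, channel: 14]: source is south — does not pass, so Out.
[power: 13, freq: 6, mode: pulse, source: north, channel: 9]: source is north — does not pass, so Out.
[power: 12, freq: 23, mode: steady, source: north, channel: 10]: source is north — does not pass, so Out.
[power: 8, freq: 12, mode: steady, source: west, channel: 11]: source is west — checks out, so In.

Out, Out, Out, In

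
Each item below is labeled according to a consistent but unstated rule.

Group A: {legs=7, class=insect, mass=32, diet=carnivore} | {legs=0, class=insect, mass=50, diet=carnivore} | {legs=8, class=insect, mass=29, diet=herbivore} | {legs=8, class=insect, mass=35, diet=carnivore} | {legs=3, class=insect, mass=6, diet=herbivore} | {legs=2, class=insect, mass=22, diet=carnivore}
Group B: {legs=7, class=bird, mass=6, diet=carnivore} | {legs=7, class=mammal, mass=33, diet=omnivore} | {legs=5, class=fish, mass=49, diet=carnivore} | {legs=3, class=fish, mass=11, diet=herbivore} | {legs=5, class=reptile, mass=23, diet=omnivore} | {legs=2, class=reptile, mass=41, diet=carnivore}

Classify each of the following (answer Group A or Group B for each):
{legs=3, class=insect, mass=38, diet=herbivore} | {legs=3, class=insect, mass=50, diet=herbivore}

Group A, Group A

Every 'Group A' example satisfies: class is insect. None of the 'Group B' examples do.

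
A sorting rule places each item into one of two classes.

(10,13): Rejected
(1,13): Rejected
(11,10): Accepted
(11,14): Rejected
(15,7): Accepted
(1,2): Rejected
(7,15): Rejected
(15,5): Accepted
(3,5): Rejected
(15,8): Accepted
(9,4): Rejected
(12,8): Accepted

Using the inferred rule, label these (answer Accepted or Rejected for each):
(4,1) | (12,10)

The simplest hypothesis consistent with all the labels is: first > second AND sum ≥ 14.
(4,1) — 4 > 1, 4+1 = 5, hence Rejected. (12,10) — 12 > 10, 12+10 = 22, hence Accepted.

Rejected, Accepted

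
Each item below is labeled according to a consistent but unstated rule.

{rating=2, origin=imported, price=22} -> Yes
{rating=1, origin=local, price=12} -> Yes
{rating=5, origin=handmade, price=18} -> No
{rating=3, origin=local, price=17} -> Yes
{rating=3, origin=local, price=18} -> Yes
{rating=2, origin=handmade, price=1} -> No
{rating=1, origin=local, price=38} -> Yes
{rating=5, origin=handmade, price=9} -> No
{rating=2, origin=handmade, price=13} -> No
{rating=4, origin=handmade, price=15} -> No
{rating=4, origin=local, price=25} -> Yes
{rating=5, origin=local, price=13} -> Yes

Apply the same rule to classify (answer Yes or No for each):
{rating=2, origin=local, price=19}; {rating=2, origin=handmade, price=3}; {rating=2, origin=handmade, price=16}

The common property of the 'Yes' items is: origin is not handmade. No 'No' item has it.
{rating=2, origin=local, price=19}: origin is local, matches → Yes. {rating=2, origin=handmade, price=3}: origin is handmade, fails the rule → No. {rating=2, origin=handmade, price=16}: origin is handmade, fails the rule → No.

Yes, No, No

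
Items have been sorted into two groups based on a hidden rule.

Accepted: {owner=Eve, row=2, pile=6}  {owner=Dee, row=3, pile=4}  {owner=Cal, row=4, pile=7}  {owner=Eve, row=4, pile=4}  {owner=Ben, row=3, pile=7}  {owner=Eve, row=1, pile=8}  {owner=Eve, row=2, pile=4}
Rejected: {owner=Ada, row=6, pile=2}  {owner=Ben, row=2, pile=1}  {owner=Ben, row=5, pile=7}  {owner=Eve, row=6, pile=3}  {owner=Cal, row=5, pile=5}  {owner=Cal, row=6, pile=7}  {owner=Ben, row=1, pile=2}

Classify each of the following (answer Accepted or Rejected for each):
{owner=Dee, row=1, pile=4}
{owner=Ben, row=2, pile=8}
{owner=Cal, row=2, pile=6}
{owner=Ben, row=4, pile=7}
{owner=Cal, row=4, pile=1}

The common property of the 'Accepted' items is: pile ≥ 3 AND row ≤ 4. No 'Rejected' item has it.
{owner=Dee, row=1, pile=4} → pile = 4, row = 1 → Accepted.
{owner=Ben, row=2, pile=8} → pile = 8, row = 2 → Accepted.
{owner=Cal, row=2, pile=6} → pile = 6, row = 2 → Accepted.
{owner=Ben, row=4, pile=7} → pile = 7, row = 4 → Accepted.
{owner=Cal, row=4, pile=1} → pile = 1, row = 4 → Rejected.

Accepted, Accepted, Accepted, Accepted, Rejected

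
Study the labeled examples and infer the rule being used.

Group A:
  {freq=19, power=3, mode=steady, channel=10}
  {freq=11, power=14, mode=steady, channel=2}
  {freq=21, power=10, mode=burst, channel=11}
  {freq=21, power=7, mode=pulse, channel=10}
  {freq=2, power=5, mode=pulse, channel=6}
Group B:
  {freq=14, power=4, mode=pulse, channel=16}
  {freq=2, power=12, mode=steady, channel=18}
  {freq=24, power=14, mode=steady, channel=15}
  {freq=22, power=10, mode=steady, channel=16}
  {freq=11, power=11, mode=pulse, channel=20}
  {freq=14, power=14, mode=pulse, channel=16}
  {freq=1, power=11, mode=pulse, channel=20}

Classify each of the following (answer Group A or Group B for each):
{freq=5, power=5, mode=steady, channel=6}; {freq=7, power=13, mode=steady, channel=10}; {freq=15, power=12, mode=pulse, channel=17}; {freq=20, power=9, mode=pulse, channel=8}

Group A, Group A, Group B, Group A

Rule: channel ≤ 11. This holds for each 'Group A' example and fails for each 'Group B' one.
{freq=5, power=5, mode=steady, channel=6} → channel = 6 → Group A.
{freq=7, power=13, mode=steady, channel=10} → channel = 10 → Group A.
{freq=15, power=12, mode=pulse, channel=17} → channel = 17 → Group B.
{freq=20, power=9, mode=pulse, channel=8} → channel = 8 → Group A.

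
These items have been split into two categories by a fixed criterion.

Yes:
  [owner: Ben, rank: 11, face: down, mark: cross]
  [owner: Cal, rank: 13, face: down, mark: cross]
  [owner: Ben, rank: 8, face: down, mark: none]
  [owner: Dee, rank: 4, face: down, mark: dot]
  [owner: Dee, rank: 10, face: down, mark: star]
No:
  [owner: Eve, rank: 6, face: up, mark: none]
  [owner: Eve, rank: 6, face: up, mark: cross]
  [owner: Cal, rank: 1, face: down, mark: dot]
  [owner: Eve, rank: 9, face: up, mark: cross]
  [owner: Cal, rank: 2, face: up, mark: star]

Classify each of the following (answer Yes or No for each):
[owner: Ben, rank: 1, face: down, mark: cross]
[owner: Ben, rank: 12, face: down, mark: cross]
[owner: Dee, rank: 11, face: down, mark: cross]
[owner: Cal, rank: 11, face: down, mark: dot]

'Yes' ⟺ face is down AND rank ≥ 2.
[owner: Ben, rank: 1, face: down, mark: cross] — face is down, rank = 1, hence No. [owner: Ben, rank: 12, face: down, mark: cross] — face is down, rank = 12, hence Yes. [owner: Dee, rank: 11, face: down, mark: cross] — face is down, rank = 11, hence Yes. [owner: Cal, rank: 11, face: down, mark: dot] — face is down, rank = 11, hence Yes.

No, Yes, Yes, Yes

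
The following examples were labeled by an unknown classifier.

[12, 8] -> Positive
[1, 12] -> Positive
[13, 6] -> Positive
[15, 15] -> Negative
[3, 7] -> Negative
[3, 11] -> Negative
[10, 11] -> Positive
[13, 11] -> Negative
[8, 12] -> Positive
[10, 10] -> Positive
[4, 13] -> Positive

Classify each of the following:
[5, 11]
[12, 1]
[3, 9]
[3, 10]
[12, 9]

Negative, Positive, Negative, Positive, Positive

All 'Positive' examples share one property — product is even — and every 'Negative' example lacks it.
[5, 11]: 5·11 = 55, lacks this property → Negative. [12, 1]: 12·1 = 12, fits → Positive. [3, 9]: 3·9 = 27, lacks this property → Negative. [3, 10]: 3·10 = 30, fits → Positive. [12, 9]: 12·9 = 108, fits → Positive.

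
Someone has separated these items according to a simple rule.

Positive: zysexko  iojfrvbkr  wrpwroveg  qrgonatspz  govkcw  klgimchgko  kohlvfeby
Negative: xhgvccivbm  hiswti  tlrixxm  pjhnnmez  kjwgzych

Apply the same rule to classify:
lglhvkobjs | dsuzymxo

Positive, Positive

The rule appears to be: contains 'o'.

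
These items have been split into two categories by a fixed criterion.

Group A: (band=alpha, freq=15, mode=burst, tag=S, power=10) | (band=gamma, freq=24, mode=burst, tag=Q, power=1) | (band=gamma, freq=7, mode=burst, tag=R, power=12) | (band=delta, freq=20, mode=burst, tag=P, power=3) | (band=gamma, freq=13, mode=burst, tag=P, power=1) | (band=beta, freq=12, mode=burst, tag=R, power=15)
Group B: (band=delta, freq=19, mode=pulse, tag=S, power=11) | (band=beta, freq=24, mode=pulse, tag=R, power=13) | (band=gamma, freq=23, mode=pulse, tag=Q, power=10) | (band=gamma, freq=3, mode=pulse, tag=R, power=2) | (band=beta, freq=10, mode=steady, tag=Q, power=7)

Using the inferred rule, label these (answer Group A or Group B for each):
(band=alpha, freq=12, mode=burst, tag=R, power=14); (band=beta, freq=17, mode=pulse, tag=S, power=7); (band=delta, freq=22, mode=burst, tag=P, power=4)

Group A, Group B, Group A

Rule: mode is burst. This holds for each 'Group A' example and fails for each 'Group B' one.
Group A: (band=alpha, freq=12, mode=burst, tag=R, power=14), since mode is burst.
Group B: (band=beta, freq=17, mode=pulse, tag=S, power=7), since mode is pulse.
Group A: (band=delta, freq=22, mode=burst, tag=P, power=4), since mode is burst.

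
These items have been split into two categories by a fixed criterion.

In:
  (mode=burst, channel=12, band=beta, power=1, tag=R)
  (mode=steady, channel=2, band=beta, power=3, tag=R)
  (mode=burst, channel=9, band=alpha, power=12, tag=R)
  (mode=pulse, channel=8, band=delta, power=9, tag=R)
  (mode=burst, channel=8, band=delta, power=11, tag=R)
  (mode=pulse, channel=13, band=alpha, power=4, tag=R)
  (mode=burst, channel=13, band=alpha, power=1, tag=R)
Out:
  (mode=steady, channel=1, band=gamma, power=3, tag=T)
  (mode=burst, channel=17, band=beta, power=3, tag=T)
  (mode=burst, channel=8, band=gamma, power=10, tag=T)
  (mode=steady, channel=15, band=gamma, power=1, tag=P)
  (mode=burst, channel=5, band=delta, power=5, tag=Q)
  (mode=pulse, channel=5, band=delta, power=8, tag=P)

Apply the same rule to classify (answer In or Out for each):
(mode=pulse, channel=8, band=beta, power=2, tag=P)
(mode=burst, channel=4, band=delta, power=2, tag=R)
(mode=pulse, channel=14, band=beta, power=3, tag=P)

The common property of the 'In' items is: tag is R. No 'Out' item has it.
(mode=pulse, channel=8, band=beta, power=2, tag=P): tag is P, fails the rule → Out.
(mode=burst, channel=4, band=delta, power=2, tag=R): tag is R, meets the rule → In.
(mode=pulse, channel=14, band=beta, power=3, tag=P): tag is P, fails the rule → Out.

Out, In, Out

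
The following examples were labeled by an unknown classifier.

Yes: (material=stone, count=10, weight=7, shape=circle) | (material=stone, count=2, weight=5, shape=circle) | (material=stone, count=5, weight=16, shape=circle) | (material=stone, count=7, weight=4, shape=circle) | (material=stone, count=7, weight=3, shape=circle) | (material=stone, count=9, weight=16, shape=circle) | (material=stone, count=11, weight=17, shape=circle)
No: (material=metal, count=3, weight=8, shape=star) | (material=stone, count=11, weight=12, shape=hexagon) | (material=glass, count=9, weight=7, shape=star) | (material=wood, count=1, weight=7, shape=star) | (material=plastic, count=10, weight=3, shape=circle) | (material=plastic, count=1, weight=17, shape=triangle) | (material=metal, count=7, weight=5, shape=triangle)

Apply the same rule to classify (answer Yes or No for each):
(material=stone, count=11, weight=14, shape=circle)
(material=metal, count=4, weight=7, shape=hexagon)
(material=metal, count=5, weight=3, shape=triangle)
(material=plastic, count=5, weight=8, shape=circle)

Yes, No, No, No

The pattern is that an item is 'Yes' exactly when: material is stone AND shape is circle.
(material=stone, count=11, weight=14, shape=circle) → material is stone, shape is circle → Yes. (material=metal, count=4, weight=7, shape=hexagon) → material is metal, shape is hexagon → No. (material=metal, count=5, weight=3, shape=triangle) → material is metal, shape is triangle → No. (material=plastic, count=5, weight=8, shape=circle) → material is plastic, shape is circle → No.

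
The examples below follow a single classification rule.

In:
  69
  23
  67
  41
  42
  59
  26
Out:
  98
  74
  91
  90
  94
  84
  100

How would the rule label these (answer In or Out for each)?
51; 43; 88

The pattern is that an item is 'In' exactly when: at most 69.
51 — 51 ≤ 69, hence In. 43 — 43 ≤ 69, hence In. 88 — 88 > 69, hence Out.

In, In, Out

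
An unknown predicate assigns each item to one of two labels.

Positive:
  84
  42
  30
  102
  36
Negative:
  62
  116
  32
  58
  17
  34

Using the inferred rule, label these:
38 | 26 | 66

Rule: multiple of 3. This holds for each 'Positive' example and fails for each 'Negative' one.
Negative: 38, since 38 = 3·12 + 2.
Negative: 26, since 26 = 3·8 + 2.
Positive: 66, since 66 = 3·22.

Negative, Negative, Positive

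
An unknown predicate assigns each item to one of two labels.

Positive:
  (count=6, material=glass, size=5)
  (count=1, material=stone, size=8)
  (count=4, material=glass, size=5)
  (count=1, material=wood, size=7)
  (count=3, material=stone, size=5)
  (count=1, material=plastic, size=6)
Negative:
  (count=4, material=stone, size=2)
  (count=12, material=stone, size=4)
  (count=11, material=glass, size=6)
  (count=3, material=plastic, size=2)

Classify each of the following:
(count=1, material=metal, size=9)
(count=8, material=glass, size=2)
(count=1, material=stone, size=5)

Positive, Negative, Positive

'Positive' ⟺ size ≥ 4 AND count ≤ 6.
(count=1, material=metal, size=9): size = 9, count = 1 — checks out, so Positive.
(count=8, material=glass, size=2): size = 2, count = 8 — lacks this property, so Negative.
(count=1, material=stone, size=5): size = 5, count = 1 — checks out, so Positive.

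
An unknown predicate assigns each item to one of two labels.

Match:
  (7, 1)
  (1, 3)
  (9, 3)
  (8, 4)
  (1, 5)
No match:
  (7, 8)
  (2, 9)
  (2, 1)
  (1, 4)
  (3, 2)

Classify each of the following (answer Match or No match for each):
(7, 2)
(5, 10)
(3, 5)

'Match' ⟺ sum is even.
(7, 2) — 7+2 = 9, hence No match.
(5, 10) — 5+10 = 15, hence No match.
(3, 5) — 3+5 = 8, hence Match.

No match, No match, Match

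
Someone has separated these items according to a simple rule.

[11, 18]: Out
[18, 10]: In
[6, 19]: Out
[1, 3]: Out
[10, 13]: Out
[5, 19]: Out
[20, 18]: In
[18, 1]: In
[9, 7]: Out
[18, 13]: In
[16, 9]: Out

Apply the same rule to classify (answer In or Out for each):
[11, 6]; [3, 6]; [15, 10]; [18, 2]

The distinguishing property — first ≥ 18 — holds for all the 'In' cases and none of the 'Out' cases.
[11, 6] — first 11, hence Out.
[3, 6] — first 3, hence Out.
[15, 10] — first 15, hence Out.
[18, 2] — first 18, hence In.

Out, Out, Out, In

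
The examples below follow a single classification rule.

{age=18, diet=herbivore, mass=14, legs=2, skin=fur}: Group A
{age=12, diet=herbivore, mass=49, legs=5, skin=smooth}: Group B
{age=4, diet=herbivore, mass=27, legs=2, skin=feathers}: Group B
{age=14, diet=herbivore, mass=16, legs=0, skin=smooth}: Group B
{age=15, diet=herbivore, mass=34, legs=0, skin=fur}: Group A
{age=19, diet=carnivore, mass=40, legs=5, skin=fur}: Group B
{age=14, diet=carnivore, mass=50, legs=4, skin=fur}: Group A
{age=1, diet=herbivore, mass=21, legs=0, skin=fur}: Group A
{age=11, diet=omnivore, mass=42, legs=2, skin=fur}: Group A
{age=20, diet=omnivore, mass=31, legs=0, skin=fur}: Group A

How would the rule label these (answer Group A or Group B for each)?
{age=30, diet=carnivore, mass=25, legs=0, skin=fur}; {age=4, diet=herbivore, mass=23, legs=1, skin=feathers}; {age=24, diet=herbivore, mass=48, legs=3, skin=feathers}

The classifier is using: skin is fur AND legs ≤ 4.
{age=30, diet=carnivore, mass=25, legs=0, skin=fur} → skin is fur, legs = 0 → Group A. {age=4, diet=herbivore, mass=23, legs=1, skin=feathers} → skin is feathers, legs = 1 → Group B. {age=24, diet=herbivore, mass=48, legs=3, skin=feathers} → skin is feathers, legs = 3 → Group B.

Group A, Group B, Group B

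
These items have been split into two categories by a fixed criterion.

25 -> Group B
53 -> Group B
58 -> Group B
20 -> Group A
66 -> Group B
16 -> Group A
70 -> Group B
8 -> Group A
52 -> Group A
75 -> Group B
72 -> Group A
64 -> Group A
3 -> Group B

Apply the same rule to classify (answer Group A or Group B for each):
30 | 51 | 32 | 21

Looking at the examples, the only property every 'Group A' case has and every 'Group B' case lacks is: multiple of 4.
30: 30 = 4·7 + 2 — fails the rule, so Group B.
51: 51 = 4·12 + 3 — fails the rule, so Group B.
32: 32 = 4·8 — fits, so Group A.
21: 21 = 4·5 + 1 — fails the rule, so Group B.

Group B, Group B, Group A, Group B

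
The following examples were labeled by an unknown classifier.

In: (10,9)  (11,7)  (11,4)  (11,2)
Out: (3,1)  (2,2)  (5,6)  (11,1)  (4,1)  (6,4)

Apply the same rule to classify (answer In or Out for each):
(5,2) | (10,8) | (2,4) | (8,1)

Out, In, Out, Out

Rule: sum ≥ 13. This holds for each 'In' example and fails for each 'Out' one.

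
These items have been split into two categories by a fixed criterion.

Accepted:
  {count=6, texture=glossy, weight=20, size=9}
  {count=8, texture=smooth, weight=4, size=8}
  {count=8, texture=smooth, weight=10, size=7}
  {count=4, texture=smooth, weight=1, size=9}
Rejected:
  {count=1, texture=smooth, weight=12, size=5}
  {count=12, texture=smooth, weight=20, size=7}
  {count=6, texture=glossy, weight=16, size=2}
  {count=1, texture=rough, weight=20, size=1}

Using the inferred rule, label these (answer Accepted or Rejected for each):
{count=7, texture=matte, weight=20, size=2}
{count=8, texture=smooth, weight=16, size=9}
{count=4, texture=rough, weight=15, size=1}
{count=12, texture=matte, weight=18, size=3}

Rejected, Accepted, Rejected, Rejected

Rule: size ≥ 7 AND count ≤ 8. This holds for each 'Accepted' example and fails for each 'Rejected' one.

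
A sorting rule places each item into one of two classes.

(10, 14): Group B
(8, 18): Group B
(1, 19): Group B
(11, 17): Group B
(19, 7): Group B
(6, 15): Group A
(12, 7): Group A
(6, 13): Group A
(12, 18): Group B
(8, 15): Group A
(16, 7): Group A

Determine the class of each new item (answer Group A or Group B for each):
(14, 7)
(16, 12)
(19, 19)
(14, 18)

Group A, Group B, Group B, Group B

Comparing the two groups points to one rule — sum is odd.
(14, 7): 14+7 = 21, matches → Group A.
(16, 12): 16+12 = 28, does not fit → Group B.
(19, 19): 19+19 = 38, does not fit → Group B.
(14, 18): 14+18 = 32, does not fit → Group B.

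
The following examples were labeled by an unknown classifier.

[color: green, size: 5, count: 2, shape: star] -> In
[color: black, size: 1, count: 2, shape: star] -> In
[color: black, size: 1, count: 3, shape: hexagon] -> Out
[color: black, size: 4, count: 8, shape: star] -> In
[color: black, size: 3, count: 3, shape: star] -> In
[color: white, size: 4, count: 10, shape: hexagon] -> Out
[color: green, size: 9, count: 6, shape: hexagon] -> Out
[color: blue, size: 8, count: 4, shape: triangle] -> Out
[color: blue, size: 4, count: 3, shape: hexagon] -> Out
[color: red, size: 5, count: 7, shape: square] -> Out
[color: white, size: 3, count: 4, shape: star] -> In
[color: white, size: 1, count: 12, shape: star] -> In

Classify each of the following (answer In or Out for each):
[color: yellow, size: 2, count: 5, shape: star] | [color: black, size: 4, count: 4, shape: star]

In, In

One predicate separates the groups cleanly: shape is star.
[color: yellow, size: 2, count: 5, shape: star]: shape is star, checks out → In. [color: black, size: 4, count: 4, shape: star]: shape is star, checks out → In.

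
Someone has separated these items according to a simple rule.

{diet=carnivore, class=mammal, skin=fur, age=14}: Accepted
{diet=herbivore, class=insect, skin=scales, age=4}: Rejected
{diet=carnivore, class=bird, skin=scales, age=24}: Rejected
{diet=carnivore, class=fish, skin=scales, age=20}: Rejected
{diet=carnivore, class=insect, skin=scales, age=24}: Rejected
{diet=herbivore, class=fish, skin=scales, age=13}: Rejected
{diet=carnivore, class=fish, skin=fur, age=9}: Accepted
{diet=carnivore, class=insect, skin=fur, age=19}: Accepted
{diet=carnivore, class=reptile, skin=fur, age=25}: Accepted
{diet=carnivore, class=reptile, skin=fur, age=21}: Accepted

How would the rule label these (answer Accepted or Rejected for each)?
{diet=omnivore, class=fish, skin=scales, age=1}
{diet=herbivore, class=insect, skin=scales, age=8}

Rejected, Rejected

Rule: skin is fur. This holds for each 'Accepted' example and fails for each 'Rejected' one.
{diet=omnivore, class=fish, skin=scales, age=1}: skin is scales — fails this test, so Rejected. {diet=herbivore, class=insect, skin=scales, age=8}: skin is scales — fails this test, so Rejected.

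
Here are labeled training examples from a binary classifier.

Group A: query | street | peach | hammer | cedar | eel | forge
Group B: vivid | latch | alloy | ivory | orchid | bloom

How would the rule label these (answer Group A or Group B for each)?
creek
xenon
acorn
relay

Group A, Group A, Group B, Group A

The simplest hypothesis consistent with all the labels is: contains 'e'.
Group A: creek, since has 'e'.
Group A: xenon, since has 'e'.
Group B: acorn, since no 'e'.
Group A: relay, since has 'e'.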